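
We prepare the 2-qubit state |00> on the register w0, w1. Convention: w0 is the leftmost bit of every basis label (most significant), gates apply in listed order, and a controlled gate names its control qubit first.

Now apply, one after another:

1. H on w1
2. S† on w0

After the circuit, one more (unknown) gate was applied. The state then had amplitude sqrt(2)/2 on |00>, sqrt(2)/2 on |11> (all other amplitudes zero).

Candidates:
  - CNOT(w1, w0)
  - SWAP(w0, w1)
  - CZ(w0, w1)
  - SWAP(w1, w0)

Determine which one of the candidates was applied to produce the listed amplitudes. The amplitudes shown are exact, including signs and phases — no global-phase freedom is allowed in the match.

It was CNOT(w1, w0) that produced the state shown.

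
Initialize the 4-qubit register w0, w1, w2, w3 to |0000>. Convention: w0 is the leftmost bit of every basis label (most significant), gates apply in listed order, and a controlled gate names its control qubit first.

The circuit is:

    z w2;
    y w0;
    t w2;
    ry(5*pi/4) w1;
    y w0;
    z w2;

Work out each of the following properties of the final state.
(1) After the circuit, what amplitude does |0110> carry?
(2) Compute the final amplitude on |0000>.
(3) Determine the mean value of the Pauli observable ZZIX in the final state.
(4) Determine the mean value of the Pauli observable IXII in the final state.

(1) The amplitude on |0110> is 0.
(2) The amplitude on |0000> is -sqrt(2 - sqrt(2))/2.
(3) In the final state, ZZIX has expectation 0.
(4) In the final state, IXII has expectation -sqrt(2)/2.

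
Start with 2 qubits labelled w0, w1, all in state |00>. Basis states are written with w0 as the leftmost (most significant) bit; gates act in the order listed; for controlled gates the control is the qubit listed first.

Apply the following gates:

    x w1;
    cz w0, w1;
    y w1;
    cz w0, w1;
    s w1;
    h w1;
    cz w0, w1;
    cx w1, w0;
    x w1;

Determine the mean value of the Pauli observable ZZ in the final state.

The observable ZZ averages to -1.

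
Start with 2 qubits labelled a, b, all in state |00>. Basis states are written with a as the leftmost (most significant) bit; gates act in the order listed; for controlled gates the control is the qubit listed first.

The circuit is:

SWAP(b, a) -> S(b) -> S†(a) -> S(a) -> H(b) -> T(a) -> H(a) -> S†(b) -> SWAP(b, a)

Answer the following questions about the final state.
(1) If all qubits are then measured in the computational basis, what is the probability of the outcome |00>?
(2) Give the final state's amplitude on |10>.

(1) The probability of measuring |00> is 1/4.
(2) The amplitude on |10> is -I/2.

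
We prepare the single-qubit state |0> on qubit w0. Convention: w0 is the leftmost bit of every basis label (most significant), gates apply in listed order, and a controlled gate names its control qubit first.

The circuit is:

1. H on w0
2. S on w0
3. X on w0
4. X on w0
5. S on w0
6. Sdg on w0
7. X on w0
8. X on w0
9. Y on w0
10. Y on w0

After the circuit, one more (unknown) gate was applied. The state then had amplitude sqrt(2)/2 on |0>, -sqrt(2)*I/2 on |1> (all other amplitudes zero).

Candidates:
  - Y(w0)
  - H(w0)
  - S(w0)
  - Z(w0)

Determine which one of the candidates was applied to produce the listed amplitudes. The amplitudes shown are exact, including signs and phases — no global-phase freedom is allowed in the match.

The unique candidate consistent with the amplitudes is Z(w0). Key observation: the block from step 3 through step 8 cancels to the identity and can be dropped.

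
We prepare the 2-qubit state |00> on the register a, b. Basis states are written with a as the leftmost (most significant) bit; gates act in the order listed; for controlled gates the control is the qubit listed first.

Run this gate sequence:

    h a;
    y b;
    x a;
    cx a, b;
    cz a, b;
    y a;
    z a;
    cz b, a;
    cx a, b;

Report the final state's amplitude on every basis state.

The resulting statevector has amplitude sqrt(2)/2 on |00>, 0 on |01>, -sqrt(2)/2 on |10>, 0 on |11>.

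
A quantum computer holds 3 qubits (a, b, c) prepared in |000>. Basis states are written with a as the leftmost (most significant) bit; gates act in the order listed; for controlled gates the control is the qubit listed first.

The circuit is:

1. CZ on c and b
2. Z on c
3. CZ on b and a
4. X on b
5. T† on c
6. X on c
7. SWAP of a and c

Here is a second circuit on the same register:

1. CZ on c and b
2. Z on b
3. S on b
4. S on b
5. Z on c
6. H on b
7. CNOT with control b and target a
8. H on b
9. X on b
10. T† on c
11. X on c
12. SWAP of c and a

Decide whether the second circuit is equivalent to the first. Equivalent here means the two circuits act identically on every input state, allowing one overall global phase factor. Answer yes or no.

No: there is an input state on which the two circuits produce genuinely different outputs (not merely differing by a phase).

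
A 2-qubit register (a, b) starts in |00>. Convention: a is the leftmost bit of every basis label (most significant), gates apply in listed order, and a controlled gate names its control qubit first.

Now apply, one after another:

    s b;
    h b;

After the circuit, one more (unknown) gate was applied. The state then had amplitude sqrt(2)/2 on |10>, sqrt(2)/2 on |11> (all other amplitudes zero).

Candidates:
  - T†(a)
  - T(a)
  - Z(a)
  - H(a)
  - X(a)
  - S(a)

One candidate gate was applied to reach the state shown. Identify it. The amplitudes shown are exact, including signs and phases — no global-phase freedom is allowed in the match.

The unique candidate consistent with the amplitudes is X(a).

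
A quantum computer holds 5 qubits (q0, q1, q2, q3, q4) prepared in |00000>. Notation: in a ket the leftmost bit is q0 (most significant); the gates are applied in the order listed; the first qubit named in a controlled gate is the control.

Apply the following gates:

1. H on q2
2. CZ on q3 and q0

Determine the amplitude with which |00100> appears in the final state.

The final state's coefficient on |00100> equals sqrt(2)/2.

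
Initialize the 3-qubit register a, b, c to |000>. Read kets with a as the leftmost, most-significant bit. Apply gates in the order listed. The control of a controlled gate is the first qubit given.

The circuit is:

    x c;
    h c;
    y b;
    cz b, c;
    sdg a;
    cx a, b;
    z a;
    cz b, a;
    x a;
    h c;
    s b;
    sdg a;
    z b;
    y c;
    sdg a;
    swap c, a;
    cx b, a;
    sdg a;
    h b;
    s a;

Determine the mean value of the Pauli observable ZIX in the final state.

In the final state, ZIX has expectation 0.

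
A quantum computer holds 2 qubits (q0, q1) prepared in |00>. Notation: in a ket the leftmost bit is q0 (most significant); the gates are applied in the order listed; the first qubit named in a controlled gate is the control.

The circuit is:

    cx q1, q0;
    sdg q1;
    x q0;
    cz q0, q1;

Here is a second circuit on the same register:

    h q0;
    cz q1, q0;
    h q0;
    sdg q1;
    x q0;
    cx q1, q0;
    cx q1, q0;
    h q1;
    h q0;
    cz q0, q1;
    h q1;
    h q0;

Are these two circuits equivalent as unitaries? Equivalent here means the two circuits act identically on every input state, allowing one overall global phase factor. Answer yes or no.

No — the two circuits implement different unitaries, even allowing a global phase.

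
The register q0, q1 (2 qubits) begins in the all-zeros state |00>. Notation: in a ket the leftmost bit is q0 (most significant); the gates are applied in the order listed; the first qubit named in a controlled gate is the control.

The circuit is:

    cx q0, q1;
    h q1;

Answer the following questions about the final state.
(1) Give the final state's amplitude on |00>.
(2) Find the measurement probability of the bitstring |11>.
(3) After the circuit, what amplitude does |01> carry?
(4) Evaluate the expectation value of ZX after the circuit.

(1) The final state's coefficient on |00> equals sqrt(2)/2.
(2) Outcome |11> occurs with probability 0.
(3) |01> carries amplitude sqrt(2)/2 in the final state.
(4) The observable ZX averages to 1.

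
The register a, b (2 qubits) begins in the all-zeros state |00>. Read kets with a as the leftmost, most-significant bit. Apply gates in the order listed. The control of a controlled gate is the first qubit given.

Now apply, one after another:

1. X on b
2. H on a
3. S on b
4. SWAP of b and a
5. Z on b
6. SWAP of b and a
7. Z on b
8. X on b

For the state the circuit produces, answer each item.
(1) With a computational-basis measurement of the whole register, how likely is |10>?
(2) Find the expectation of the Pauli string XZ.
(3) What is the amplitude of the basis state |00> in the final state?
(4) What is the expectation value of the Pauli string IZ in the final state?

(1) A full measurement returns |10> with probability 1/2.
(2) In the final state, XZ has expectation -1.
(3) The amplitude on |00> is -sqrt(2)*I/2.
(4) In the final state, IZ has expectation 1.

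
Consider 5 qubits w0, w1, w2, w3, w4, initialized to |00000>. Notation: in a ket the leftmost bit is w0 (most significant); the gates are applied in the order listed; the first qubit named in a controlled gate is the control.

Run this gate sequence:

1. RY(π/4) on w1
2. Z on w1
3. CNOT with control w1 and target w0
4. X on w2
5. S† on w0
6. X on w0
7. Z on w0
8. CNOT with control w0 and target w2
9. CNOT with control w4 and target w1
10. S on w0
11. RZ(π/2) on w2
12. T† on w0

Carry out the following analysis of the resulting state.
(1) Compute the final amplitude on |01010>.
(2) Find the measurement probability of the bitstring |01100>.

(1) |01010> carries amplitude 0 in the final state.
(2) A full measurement returns |01100> with probability 1/2 - sqrt(2)/4.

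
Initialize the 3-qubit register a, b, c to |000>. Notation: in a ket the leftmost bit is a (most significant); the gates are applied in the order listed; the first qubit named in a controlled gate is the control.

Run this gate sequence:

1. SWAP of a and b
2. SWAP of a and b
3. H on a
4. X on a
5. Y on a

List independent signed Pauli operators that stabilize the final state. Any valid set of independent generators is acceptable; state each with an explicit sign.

The stabilizer group can be generated by -XII, +IZI, +IIZ, among other valid generating sets.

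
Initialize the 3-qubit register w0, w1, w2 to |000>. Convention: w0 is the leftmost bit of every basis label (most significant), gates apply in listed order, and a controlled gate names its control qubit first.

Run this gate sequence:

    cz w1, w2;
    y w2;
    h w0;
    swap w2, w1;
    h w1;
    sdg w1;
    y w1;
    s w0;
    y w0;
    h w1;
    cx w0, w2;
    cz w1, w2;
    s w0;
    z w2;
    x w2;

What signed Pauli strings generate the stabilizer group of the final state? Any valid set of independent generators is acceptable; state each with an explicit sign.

The final state is stabilized by the group generated by +XZX, +IYZ, -ZIZ; other independent generating sets are equally valid.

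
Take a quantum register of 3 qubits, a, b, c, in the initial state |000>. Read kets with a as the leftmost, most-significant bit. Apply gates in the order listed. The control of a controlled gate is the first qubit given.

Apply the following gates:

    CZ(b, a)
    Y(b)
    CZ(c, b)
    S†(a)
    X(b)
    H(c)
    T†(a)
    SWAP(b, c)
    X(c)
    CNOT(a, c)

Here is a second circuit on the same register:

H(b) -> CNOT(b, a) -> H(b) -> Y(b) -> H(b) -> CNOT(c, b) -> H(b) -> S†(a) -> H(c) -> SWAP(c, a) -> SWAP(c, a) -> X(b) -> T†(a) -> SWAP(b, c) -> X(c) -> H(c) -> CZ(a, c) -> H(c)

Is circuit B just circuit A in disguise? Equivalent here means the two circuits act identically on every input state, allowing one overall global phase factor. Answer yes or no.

No — the two circuits implement different unitaries, even allowing a global phase.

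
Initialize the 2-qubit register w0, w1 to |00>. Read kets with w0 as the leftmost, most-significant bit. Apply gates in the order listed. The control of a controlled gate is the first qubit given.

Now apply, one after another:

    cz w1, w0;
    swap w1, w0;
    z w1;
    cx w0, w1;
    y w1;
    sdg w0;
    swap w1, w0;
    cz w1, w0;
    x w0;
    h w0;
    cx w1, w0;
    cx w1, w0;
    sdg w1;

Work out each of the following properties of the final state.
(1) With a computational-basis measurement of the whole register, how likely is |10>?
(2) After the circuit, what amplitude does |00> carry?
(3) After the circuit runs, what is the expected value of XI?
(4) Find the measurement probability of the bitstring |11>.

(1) A full measurement returns |10> with probability 1/2. Key observation: gates 11-12 undo each other exactly, leaving only the rest of the circuit to track.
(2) |00> carries amplitude sqrt(2)*I/2 in the final state.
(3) The expectation value of XI is 1.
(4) The probability of measuring |11> is 0.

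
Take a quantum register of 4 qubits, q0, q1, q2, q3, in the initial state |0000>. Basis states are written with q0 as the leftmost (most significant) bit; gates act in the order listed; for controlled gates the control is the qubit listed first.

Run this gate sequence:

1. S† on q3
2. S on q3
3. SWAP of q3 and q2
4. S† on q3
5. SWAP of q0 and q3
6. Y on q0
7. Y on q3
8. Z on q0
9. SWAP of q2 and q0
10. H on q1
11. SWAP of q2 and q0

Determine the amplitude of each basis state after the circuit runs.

The resulting statevector has amplitude sqrt(2)/2 on |1001>, sqrt(2)/2 on |1101>, and 0 on every other basis state.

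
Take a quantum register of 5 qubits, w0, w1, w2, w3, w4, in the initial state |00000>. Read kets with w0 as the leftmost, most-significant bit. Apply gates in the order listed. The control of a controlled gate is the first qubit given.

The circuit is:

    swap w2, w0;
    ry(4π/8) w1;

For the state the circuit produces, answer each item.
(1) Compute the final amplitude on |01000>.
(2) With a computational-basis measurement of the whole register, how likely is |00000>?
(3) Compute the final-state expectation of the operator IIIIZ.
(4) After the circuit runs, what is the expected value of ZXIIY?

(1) The amplitude on |01000> is sqrt(2)/2.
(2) The probability of measuring |00000> is 1/2.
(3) The expectation value of IIIIZ is 1.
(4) The expectation value of ZXIIY is 0.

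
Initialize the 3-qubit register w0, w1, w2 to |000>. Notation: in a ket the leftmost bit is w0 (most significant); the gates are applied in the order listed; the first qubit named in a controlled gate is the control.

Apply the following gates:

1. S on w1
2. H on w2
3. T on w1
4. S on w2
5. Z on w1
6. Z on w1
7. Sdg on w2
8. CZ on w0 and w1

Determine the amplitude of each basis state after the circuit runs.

After the circuit, the state carries amplitude sqrt(2)/2 on |000>, sqrt(2)/2 on |001>, and 0 on every other basis state. Key observation: the block from step 4 through step 7 cancels to the identity and can be dropped.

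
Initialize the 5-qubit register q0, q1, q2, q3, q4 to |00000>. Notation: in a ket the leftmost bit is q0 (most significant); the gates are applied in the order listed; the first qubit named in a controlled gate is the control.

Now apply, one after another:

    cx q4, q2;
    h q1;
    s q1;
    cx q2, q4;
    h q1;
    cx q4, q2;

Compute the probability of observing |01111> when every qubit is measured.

The probability of measuring |01111> is 0.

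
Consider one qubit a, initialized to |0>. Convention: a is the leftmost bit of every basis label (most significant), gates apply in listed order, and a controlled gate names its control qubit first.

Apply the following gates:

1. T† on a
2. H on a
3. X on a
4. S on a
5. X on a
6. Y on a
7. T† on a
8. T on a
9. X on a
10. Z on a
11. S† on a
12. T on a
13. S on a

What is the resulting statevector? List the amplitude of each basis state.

The final amplitudes are -sqrt(2)/2 on |0>, sqrt(2)*exp(3*I*pi/4)/2 on |1>.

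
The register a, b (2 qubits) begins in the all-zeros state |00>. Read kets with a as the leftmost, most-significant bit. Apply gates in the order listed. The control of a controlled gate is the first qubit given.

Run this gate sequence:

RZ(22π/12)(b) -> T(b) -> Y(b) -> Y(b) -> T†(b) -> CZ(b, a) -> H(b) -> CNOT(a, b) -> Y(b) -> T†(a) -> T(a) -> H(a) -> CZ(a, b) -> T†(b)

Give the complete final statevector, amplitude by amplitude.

The final amplitudes are exp(7*I*pi/12)/2 on |00>, -exp(I*pi/3)/2 on |01>, exp(7*I*pi/12)/2 on |10>, exp(I*pi/3)/2 on |11>.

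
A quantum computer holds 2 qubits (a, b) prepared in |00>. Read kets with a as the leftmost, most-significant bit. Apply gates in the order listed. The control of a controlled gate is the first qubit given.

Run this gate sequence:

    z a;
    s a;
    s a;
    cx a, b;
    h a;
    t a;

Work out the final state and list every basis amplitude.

After the circuit, the state carries amplitude sqrt(2)/2 on |00>, 0 on |01>, sqrt(2)*exp(I*pi/4)/2 on |10>, 0 on |11>.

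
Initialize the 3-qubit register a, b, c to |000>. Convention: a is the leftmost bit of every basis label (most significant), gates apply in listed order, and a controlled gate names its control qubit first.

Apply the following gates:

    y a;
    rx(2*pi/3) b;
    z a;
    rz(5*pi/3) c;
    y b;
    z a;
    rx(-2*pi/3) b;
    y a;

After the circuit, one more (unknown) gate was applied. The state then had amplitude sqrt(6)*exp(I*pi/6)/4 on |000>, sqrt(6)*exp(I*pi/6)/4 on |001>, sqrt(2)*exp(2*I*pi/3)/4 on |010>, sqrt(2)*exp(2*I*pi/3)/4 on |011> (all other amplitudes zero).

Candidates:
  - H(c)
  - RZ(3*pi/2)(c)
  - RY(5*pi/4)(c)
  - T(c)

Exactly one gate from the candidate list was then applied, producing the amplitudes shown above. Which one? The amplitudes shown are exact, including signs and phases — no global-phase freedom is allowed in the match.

The unique candidate consistent with the amplitudes is H(c).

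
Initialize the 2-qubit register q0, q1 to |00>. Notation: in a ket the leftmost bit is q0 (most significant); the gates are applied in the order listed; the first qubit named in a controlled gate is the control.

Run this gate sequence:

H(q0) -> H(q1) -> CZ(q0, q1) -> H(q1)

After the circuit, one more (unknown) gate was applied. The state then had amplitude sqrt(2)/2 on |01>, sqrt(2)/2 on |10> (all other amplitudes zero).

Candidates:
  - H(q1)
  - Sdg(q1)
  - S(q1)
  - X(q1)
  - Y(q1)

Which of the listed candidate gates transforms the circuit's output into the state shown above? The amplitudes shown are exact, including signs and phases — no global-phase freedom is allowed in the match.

The unique candidate consistent with the amplitudes is X(q1).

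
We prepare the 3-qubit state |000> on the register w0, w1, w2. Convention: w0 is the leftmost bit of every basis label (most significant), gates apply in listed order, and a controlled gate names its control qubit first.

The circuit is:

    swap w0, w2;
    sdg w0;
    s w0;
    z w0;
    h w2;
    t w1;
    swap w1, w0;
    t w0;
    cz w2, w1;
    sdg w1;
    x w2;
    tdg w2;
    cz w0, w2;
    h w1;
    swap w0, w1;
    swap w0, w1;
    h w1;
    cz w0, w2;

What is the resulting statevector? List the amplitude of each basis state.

The resulting statevector has amplitude sqrt(2)/2 on |000>, -sqrt(2)*exp(3*I*pi/4)/2 on |001>, and 0 on every other basis state. Key observation: steps 13-18 multiply out to the identity, so the circuit reduces to the remaining gates.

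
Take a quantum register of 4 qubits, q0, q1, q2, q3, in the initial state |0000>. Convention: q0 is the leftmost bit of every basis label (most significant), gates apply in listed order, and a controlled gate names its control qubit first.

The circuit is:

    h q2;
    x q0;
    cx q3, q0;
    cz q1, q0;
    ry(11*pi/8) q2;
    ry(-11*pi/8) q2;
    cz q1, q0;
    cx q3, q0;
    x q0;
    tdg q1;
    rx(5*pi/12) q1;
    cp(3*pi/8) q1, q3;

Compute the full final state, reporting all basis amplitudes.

The final amplitudes are sqrt(6)*sqrt(1/2 - sqrt(2)/4)*cos(5*pi/16)**2/4 + sqrt(2)*sqrt(sqrt(2)/4 + 1/2)*cos(5*pi/16)**2/4 + sqrt(6)*sqrt(1/2 - sqrt(2)/4)*sin(5*pi/16)**2/4 + sqrt(2)*sqrt(sqrt(2)/4 + 1/2)*sin(5*pi/16)**2/4 on |0000>, sqrt(6)*sqrt(1/2 - sqrt(2)/4)*cos(5*pi/16)**2/4 + sqrt(2)*sqrt(sqrt(2)/4 + 1/2)*cos(5*pi/16)**2/4 + sqrt(6)*sqrt(1/2 - sqrt(2)/4)*sin(5*pi/16)**2/4 + sqrt(2)*sqrt(sqrt(2)/4 + 1/2)*sin(5*pi/16)**2/4 on |0010>, -sqrt(6)*I*sqrt(sqrt(2)/4 + 1/2)*sin(5*pi/16)**2/4 - sqrt(6)*I*sqrt(sqrt(2)/4 + 1/2)*cos(5*pi/16)**2/4 + sqrt(2)*I*sqrt(1/2 - sqrt(2)/4)*cos(5*pi/16)**2/4 + sqrt(2)*I*sqrt(1/2 - sqrt(2)/4)*sin(5*pi/16)**2/4 on |0100>, -sqrt(6)*I*sqrt(sqrt(2)/4 + 1/2)*sin(5*pi/16)**2/4 - sqrt(6)*I*sqrt(sqrt(2)/4 + 1/2)*cos(5*pi/16)**2/4 + sqrt(2)*I*sqrt(1/2 - sqrt(2)/4)*cos(5*pi/16)**2/4 + sqrt(2)*I*sqrt(1/2 - sqrt(2)/4)*sin(5*pi/16)**2/4 on |0110>, and 0 on every other basis state. Key observation: gates 2-9 undo each other exactly, leaving only the rest of the circuit to track.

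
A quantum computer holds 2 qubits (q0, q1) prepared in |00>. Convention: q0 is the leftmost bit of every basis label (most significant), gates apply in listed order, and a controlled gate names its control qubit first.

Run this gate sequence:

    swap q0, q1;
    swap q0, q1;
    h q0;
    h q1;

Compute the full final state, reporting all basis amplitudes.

The final amplitudes are 1/2 on |00>, 1/2 on |01>, 1/2 on |10>, 1/2 on |11>. Key observation: gates 1-2 undo each other exactly, leaving only the rest of the circuit to track.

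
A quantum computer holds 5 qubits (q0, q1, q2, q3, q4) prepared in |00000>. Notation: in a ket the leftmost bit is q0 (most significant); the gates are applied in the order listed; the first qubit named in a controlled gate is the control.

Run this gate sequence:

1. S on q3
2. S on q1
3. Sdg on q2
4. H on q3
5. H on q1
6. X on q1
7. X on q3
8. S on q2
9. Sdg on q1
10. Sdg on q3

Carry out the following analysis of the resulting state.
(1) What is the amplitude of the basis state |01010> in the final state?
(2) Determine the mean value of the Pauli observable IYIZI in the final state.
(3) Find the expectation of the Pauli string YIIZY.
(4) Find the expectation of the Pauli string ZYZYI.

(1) The final state's coefficient on |01010> equals -1/2.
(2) The expectation value of IYIZI is 0.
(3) The expectation value of YIIZY is 0.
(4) The expectation value of ZYZYI is 1.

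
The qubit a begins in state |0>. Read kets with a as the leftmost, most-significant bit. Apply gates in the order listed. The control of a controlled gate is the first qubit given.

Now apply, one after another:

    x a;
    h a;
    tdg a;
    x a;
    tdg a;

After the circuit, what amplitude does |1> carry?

|1> carries amplitude -sqrt(2)*exp(3*I*pi/4)/2 in the final state.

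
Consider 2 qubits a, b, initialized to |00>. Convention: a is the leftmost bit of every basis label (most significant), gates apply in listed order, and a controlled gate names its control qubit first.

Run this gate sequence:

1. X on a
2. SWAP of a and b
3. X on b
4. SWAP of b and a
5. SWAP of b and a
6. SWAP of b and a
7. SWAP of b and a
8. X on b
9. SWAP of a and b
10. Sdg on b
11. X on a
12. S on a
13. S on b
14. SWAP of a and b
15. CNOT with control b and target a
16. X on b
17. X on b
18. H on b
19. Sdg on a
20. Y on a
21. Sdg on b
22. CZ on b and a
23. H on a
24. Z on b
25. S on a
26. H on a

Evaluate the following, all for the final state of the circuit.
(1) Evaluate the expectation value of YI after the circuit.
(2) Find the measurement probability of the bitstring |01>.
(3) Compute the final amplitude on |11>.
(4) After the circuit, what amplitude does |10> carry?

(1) The expectation value of YI is 1. Key observation: the block from step 2 through step 9 cancels to the identity and can be dropped.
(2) Outcome |01> occurs with probability 1/4.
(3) The amplitude on |11> is sqrt(2)*(1 + I)/4.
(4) |10> carries amplitude sqrt(2)*(-1 + I)/4 in the final state.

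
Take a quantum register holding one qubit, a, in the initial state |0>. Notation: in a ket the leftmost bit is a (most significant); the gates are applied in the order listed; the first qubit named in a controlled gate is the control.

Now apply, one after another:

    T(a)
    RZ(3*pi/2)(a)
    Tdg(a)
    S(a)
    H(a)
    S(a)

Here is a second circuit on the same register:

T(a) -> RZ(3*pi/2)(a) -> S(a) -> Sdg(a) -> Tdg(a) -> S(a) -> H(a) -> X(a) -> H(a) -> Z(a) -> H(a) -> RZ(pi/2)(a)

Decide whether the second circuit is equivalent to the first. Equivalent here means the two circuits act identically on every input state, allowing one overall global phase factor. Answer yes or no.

Yes: on every input state the two circuits agree up to one overall phase factor.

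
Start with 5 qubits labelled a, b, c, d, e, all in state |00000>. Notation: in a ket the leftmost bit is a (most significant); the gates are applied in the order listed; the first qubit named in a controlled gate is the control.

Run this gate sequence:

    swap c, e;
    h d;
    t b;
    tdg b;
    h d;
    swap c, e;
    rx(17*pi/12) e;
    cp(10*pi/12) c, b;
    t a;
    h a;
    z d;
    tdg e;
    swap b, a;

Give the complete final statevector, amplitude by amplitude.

The final amplitudes are -sqrt(6*sqrt(2) + 12)/8 + sqrt(4 - 2*sqrt(2))/8 on |00000>, (-sqrt(2*sqrt(2) + 4)/8 - sqrt(12 - 6*sqrt(2))/8)*exp(I*pi/4) on |00001>, -sqrt(6*sqrt(2) + 12)/8 + sqrt(4 - 2*sqrt(2))/8 on |01000>, (-sqrt(2*sqrt(2) + 4)/8 - sqrt(12 - 6*sqrt(2))/8)*exp(I*pi/4) on |01001>, and 0 on every other basis state. Key observation: the block from step 1 through step 6 cancels to the identity and can be dropped.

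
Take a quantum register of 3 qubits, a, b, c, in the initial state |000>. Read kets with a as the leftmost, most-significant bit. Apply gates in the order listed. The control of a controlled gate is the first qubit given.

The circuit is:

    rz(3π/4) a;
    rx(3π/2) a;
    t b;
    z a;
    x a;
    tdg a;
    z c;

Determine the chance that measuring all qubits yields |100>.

Outcome |100> occurs with probability 1/2.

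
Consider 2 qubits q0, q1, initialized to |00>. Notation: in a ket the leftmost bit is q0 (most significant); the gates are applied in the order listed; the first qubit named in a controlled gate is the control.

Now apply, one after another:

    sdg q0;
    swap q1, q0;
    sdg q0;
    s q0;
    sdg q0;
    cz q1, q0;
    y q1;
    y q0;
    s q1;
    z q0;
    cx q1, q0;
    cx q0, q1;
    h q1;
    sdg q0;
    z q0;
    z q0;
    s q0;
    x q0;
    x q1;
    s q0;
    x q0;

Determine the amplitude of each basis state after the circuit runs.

After the circuit, the state carries amplitude sqrt(2)/2 on |00>, -sqrt(2)/2 on |01>, 0 on |10>, 0 on |11>. Key observation: the block from step 14 through step 17 cancels to the identity and can be dropped.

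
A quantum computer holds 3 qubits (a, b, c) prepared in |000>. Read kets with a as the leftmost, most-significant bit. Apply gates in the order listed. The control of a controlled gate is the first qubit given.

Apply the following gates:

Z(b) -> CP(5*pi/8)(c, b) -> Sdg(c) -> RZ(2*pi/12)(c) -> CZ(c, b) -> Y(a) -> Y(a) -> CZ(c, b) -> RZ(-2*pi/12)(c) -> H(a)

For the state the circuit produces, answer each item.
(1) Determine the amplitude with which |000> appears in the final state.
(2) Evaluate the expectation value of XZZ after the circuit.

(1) |000> carries amplitude sqrt(2)/2 in the final state. Key observation: steps 4-9 multiply out to the identity, so the circuit reduces to the remaining gates.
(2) In the final state, XZZ has expectation 1.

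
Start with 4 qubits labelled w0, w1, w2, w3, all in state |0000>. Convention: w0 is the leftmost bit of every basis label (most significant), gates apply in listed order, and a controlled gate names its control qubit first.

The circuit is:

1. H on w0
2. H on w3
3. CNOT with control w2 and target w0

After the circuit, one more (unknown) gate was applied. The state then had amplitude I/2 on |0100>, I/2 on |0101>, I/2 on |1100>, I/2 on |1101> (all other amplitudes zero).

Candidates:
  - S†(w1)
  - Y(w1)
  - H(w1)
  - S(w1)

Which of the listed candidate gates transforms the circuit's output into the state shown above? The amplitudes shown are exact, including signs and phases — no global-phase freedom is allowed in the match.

It was Y(w1) that produced the state shown.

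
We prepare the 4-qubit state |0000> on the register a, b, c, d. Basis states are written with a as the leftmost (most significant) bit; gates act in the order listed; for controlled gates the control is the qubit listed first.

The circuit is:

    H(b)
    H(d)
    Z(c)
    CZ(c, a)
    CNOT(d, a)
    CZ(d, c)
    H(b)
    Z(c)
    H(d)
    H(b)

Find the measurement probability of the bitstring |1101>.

Outcome |1101> occurs with probability 1/8.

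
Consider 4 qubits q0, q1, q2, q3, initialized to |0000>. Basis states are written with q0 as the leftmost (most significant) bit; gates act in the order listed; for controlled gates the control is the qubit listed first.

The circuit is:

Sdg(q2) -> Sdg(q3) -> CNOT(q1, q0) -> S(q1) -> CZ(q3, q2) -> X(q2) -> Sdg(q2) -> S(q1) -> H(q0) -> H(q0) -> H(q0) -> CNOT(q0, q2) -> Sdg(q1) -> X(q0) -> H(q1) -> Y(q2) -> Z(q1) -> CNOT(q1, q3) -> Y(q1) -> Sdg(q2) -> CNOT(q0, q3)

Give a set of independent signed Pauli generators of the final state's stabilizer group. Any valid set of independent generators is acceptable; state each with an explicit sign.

The final state is stabilized by the group generated by +XIYX, +IXIX, -ZIZI, +IZZZ; other independent generating sets are equally valid. Key observation: steps 10-11 multiply out to the identity, so the circuit reduces to the remaining gates.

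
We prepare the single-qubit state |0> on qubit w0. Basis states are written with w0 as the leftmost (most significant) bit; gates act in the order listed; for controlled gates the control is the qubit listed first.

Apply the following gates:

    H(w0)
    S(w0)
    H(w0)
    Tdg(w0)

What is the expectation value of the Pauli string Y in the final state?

The expectation value of Y is -sqrt(2)/2.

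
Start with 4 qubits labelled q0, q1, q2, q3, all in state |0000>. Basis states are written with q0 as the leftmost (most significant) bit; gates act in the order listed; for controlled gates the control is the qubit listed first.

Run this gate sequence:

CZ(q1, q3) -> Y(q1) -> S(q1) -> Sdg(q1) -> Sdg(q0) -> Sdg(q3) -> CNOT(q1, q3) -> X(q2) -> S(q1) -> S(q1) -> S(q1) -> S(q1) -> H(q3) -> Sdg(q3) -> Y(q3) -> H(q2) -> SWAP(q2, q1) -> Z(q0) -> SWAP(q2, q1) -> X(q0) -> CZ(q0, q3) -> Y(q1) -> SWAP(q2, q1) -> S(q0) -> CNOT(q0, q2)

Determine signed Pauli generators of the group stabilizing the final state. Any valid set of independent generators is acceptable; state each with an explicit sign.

The final state is stabilized by the group generated by -IXII, -IIIY, -ZIII, -IIZI; other independent generating sets are equally valid. Key observation: gates 9-12 undo each other exactly, leaving only the rest of the circuit to track.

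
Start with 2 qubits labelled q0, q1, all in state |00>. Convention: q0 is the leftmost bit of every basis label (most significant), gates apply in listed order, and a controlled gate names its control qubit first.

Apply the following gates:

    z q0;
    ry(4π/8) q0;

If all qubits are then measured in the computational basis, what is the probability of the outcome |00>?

Outcome |00> occurs with probability 1/2.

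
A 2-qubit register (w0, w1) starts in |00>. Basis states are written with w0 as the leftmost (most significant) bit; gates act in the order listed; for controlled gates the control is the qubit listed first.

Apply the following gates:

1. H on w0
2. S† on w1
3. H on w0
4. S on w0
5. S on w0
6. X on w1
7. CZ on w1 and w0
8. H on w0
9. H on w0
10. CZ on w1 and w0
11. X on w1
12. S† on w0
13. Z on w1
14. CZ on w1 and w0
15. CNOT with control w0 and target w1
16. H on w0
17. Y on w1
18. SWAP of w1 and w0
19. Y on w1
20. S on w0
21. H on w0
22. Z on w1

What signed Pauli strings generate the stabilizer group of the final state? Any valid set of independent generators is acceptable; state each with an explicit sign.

The stabilizer group can be generated by -XI, +IX, among other valid generating sets. Key observation: steps 5-12 multiply out to the identity, so the circuit reduces to the remaining gates.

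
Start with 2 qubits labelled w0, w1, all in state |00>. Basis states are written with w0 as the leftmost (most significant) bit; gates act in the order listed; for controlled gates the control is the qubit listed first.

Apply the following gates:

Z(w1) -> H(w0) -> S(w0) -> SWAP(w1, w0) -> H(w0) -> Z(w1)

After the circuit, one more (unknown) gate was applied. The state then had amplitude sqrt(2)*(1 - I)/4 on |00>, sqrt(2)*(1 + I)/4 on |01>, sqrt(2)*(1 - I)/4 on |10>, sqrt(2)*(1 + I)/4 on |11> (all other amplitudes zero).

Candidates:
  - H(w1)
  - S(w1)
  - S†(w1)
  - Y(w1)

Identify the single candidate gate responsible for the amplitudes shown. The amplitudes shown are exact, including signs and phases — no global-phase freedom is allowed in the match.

The applied gate was H(w1).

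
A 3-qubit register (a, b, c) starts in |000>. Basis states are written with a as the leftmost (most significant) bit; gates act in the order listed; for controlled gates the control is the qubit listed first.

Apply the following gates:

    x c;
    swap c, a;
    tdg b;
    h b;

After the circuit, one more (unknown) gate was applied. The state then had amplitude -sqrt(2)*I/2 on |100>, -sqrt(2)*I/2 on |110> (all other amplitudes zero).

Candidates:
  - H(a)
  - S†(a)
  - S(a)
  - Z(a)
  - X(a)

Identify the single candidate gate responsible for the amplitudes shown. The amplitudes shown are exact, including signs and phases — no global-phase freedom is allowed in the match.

The applied gate was S†(a).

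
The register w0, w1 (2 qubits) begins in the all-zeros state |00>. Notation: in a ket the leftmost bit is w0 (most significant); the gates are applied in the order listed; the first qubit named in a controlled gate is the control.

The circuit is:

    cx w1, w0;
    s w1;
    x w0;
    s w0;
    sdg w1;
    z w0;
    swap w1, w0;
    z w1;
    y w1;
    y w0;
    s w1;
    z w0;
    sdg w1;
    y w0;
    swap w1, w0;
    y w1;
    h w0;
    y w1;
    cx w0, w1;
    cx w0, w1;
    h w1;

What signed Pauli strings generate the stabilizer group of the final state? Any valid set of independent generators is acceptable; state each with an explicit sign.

The final state is stabilized by the group generated by +XI, +IX; other independent generating sets are equally valid.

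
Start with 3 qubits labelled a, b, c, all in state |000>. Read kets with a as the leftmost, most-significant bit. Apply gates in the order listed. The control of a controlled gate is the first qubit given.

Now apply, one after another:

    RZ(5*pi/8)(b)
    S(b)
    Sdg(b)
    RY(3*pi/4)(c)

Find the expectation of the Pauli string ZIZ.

In the final state, ZIZ has expectation -sqrt(2)/2. Key observation: the block from step 2 through step 3 cancels to the identity and can be dropped.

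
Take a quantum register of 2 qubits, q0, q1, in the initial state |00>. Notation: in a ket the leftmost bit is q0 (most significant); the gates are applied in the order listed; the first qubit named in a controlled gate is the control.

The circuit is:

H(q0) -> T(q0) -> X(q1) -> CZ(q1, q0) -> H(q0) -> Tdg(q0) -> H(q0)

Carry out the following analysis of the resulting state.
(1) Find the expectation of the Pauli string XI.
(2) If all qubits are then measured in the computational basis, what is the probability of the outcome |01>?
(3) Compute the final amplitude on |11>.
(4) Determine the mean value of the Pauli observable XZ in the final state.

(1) In the final state, XI has expectation -sqrt(2)/2.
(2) Outcome |01> occurs with probability 3/4.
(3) The final state's coefficient on |11> equals -1/2.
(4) The expectation value of XZ is sqrt(2)/2.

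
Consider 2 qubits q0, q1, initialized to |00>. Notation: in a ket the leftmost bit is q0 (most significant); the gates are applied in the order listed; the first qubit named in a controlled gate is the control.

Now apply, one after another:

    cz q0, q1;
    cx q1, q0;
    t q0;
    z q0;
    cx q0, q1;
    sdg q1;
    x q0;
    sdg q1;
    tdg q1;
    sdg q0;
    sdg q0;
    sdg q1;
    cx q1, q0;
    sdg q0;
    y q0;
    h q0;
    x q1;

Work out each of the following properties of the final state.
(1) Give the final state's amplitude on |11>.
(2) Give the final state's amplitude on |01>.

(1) The final state's coefficient on |11> equals sqrt(2)/2.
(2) The amplitude on |01> is sqrt(2)/2.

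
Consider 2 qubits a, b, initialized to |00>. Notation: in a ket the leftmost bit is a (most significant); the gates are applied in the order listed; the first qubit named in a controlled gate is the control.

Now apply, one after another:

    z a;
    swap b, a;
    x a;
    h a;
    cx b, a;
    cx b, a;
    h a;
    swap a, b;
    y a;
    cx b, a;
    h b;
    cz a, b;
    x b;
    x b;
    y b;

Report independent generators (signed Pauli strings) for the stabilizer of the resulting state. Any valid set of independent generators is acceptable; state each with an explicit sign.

One valid set of independent stabilizer generators is +IX, +ZI (any independent generating set of the same group is equally correct). Key observation: gates 4-7 undo each other exactly, leaving only the rest of the circuit to track.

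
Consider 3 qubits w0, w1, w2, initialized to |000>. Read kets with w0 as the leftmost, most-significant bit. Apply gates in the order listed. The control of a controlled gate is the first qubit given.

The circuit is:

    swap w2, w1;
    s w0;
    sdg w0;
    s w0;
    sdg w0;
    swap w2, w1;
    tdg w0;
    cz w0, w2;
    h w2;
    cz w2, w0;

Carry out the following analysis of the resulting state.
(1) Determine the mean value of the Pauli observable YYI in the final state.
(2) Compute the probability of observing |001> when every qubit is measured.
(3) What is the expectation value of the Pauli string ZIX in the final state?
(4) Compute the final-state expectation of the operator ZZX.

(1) The expectation value of YYI is 0.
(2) Outcome |001> occurs with probability 1/2.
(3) The expectation value of ZIX is 1.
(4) In the final state, ZZX has expectation 1.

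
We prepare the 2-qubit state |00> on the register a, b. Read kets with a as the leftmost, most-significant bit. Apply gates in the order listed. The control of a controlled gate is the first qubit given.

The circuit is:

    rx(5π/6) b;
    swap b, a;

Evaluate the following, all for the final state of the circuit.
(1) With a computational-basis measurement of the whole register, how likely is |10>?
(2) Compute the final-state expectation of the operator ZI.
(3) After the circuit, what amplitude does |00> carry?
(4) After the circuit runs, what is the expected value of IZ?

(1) Outcome |10> occurs with probability sqrt(3)/4 + 1/2.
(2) In the final state, ZI has expectation -sqrt(3)/2.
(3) |00> carries amplitude -sqrt(2)/4 + sqrt(6)/4 in the final state.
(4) In the final state, IZ has expectation 1.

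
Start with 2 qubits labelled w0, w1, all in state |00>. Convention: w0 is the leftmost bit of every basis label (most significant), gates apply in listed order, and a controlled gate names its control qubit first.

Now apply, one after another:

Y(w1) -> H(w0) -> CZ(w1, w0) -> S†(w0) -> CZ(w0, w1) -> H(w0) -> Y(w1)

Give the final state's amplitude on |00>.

The amplitude on |00> is 1/2 - I/2.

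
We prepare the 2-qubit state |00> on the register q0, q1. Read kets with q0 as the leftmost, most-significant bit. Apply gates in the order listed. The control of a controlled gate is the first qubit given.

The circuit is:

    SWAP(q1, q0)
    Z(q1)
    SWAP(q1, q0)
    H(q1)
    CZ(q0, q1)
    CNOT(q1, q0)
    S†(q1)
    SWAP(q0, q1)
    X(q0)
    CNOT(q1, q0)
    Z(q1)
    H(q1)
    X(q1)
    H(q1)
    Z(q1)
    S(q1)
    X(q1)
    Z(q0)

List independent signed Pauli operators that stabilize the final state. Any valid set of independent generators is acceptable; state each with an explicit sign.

One valid set of independent stabilizer generators is -IX, -ZI (any independent generating set of the same group is equally correct). Key observation: gates 12-15 undo each other exactly, leaving only the rest of the circuit to track.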